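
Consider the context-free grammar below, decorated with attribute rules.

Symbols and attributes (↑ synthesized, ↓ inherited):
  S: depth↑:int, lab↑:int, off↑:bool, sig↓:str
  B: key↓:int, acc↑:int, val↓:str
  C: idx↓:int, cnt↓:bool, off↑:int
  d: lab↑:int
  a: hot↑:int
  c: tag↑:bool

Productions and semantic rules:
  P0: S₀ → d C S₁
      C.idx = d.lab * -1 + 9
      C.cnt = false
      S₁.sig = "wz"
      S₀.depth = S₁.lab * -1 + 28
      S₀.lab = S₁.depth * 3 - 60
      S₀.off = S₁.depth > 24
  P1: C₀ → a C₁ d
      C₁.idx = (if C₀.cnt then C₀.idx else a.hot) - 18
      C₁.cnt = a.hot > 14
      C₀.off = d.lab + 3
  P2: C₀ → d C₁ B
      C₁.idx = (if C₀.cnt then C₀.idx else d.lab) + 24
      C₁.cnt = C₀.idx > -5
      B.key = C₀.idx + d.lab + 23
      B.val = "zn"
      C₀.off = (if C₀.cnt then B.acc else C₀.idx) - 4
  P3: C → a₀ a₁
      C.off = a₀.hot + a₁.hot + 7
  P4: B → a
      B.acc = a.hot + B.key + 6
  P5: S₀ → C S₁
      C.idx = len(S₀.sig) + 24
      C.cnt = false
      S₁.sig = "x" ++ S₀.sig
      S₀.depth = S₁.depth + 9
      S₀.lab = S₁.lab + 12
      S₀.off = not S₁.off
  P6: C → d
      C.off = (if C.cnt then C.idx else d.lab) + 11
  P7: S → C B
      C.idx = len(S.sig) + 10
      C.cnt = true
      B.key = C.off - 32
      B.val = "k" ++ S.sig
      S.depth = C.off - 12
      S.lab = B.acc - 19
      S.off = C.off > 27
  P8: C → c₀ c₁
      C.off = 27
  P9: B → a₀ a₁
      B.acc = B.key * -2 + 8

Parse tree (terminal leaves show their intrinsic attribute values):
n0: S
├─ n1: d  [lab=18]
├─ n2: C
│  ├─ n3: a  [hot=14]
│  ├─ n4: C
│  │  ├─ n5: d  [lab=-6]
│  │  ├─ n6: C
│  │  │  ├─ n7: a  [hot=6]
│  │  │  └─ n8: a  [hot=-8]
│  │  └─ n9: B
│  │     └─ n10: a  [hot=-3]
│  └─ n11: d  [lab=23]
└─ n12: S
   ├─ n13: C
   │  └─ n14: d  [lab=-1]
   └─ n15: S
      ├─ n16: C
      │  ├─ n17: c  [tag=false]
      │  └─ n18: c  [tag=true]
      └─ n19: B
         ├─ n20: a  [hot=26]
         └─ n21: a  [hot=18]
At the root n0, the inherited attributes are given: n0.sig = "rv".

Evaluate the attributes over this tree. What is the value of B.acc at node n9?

16

1. n0.sig = "rv"  [given at root]
2. n1.lab = 18  [terminal]
3. n2.idx = -9  [d.lab * -1 + 9]
4. n2.cnt = false  [false]
5. n3.hot = 14  [terminal]
6. n4.idx = -4  [(if C₀.cnt then C₀.idx else a.hot) - 18]
7. n4.cnt = false  [a.hot > 14]
8. n5.lab = -6  [terminal]
9. n6.idx = 18  [(if C₀.cnt then C₀.idx else d.lab) + 24]
10. n6.cnt = true  [C₀.idx > -5]
11. n7.hot = 6  [terminal]
12. n8.hot = -8  [terminal]
13. n6.off = 5  [a₀.hot + a₁.hot + 7]
14. n9.key = 13  [C₀.idx + d.lab + 23]
15. n9.val = "zn"  ["zn"]
16. n10.hot = -3  [terminal]
17. n9.acc = 16  [a.hot + B.key + 6]
18. n4.off = -8  [(if C₀.cnt then B.acc else C₀.idx) - 4]
19. n11.lab = 23  [terminal]
20. n2.off = 26  [d.lab + 3]
21. n12.sig = "wz"  ["wz"]
22. n13.idx = 26  [len(S₀.sig) + 24]
23. n13.cnt = false  [false]
24. n14.lab = -1  [terminal]
25. n13.off = 10  [(if C.cnt then C.idx else d.lab) + 11]
26. n15.sig = "xwz"  ["x" ++ S₀.sig]
27. n16.idx = 13  [len(S.sig) + 10]
28. n16.cnt = true  [true]
29. n17.tag = false  [terminal]
30. n18.tag = true  [terminal]
31. n16.off = 27  [27]
32. n19.key = -5  [C.off - 32]
33. n19.val = "kxwz"  ["k" ++ S.sig]
34. n20.hot = 26  [terminal]
35. n21.hot = 18  [terminal]
36. n19.acc = 18  [B.key * -2 + 8]
37. n15.depth = 15  [C.off - 12]
38. n15.lab = -1  [B.acc - 19]
39. n15.off = false  [C.off > 27]
40. n12.depth = 24  [S₁.depth + 9]
41. n12.lab = 11  [S₁.lab + 12]
42. n12.off = true  [not S₁.off]
43. n0.depth = 17  [S₁.lab * -1 + 28]
44. n0.lab = 12  [S₁.depth * 3 - 60]
45. n0.off = false  [S₁.depth > 24]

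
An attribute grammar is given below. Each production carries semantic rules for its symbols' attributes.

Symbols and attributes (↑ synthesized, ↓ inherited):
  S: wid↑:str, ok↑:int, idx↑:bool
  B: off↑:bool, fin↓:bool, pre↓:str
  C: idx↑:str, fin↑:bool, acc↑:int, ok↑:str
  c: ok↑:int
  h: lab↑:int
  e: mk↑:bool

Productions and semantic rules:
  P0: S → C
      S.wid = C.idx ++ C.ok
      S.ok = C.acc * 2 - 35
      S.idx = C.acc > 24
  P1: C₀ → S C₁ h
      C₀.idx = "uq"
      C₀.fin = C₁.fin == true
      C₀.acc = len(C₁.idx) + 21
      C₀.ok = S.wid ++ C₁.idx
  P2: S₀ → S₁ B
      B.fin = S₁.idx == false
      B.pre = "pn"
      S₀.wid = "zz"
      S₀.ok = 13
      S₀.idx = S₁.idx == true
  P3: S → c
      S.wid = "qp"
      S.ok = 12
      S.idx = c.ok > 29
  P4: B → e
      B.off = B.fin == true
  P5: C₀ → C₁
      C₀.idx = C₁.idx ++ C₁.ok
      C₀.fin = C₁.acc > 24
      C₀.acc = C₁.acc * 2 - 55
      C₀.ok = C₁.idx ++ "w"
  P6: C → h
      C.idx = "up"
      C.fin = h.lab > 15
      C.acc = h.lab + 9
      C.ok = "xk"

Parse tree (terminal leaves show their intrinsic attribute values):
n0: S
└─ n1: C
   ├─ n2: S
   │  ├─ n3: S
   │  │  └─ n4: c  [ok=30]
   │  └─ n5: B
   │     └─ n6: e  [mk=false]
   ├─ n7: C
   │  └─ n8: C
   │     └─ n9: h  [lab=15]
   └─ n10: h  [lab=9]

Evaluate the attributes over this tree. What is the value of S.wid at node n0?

"uqzzupxk"

1. n4.ok = 30  [terminal]
2. n3.wid = "qp"  ["qp"]
3. n3.ok = 12  [12]
4. n3.idx = true  [c.ok > 29]
5. n5.fin = false  [S₁.idx == false]
6. n5.pre = "pn"  ["pn"]
7. n6.mk = false  [terminal]
8. n5.off = false  [B.fin == true]
9. n2.wid = "zz"  ["zz"]
10. n2.ok = 13  [13]
11. n2.idx = true  [S₁.idx == true]
12. n9.lab = 15  [terminal]
13. n8.idx = "up"  ["up"]
14. n8.fin = false  [h.lab > 15]
15. n8.acc = 24  [h.lab + 9]
16. n8.ok = "xk"  ["xk"]
17. n7.idx = "upxk"  [C₁.idx ++ C₁.ok]
18. n7.fin = false  [C₁.acc > 24]
19. n7.acc = -7  [C₁.acc * 2 - 55]
20. n7.ok = "upw"  [C₁.idx ++ "w"]
21. n10.lab = 9  [terminal]
22. n1.idx = "uq"  ["uq"]
23. n1.fin = false  [C₁.fin == true]
24. n1.acc = 25  [len(C₁.idx) + 21]
25. n1.ok = "zzupxk"  [S.wid ++ C₁.idx]
26. n0.wid = "uqzzupxk"  [C.idx ++ C.ok]
27. n0.ok = 15  [C.acc * 2 - 35]
28. n0.idx = true  [C.acc > 24]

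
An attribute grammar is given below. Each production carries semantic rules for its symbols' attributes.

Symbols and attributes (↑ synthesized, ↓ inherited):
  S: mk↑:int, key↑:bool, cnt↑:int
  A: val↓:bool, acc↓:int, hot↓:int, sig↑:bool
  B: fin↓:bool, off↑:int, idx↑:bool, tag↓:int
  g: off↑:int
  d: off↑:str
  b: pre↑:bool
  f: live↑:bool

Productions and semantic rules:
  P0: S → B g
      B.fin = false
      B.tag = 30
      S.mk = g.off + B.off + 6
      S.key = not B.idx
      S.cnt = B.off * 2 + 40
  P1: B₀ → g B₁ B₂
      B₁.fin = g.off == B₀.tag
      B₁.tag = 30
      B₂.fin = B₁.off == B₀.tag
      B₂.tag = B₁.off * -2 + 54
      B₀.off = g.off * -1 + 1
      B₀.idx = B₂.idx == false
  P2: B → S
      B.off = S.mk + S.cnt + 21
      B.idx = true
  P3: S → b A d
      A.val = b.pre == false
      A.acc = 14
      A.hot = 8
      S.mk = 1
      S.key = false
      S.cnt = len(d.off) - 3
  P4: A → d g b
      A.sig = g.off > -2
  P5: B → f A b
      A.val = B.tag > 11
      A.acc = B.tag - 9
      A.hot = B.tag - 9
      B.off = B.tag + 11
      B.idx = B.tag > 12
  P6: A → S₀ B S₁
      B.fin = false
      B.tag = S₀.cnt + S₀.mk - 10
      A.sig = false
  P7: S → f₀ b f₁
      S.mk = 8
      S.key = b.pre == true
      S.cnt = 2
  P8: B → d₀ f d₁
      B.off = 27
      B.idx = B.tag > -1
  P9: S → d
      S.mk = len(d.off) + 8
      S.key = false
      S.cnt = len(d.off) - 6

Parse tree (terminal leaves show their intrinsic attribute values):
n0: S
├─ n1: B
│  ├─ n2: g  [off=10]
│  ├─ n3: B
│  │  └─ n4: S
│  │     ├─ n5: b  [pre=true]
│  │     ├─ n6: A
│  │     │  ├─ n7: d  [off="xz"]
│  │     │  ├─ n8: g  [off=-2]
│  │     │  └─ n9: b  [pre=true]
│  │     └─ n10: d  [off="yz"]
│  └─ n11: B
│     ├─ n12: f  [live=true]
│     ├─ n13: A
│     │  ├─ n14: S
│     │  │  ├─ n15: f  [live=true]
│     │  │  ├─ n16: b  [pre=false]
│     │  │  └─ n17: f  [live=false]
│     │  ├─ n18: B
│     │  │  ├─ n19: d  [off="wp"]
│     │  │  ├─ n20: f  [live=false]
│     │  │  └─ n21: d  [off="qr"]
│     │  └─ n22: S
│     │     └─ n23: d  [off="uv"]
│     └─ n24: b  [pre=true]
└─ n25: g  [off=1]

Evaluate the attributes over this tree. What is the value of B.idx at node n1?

1. n1.fin = false  [false]
2. n1.tag = 30  [30]
3. n2.off = 10  [terminal]
4. n3.fin = false  [g.off == B₀.tag]
5. n3.tag = 30  [30]
6. n5.pre = true  [terminal]
7. n6.val = false  [b.pre == false]
8. n6.acc = 14  [14]
9. n6.hot = 8  [8]
10. n7.off = "xz"  [terminal]
11. n8.off = -2  [terminal]
12. n9.pre = true  [terminal]
13. n6.sig = false  [g.off > -2]
14. n10.off = "yz"  [terminal]
15. n4.mk = 1  [1]
16. n4.key = false  [false]
17. n4.cnt = -1  [len(d.off) - 3]
18. n3.off = 21  [S.mk + S.cnt + 21]
19. n3.idx = true  [true]
20. n11.fin = false  [B₁.off == B₀.tag]
21. n11.tag = 12  [B₁.off * -2 + 54]
22. n12.live = true  [terminal]
23. n13.val = true  [B.tag > 11]
24. n13.acc = 3  [B.tag - 9]
25. n13.hot = 3  [B.tag - 9]
26. n15.live = true  [terminal]
27. n16.pre = false  [terminal]
28. n17.live = false  [terminal]
29. n14.mk = 8  [8]
30. n14.key = false  [b.pre == true]
31. n14.cnt = 2  [2]
32. n18.fin = false  [false]
33. n18.tag = 0  [S₀.cnt + S₀.mk - 10]
34. n19.off = "wp"  [terminal]
35. n20.live = false  [terminal]
36. n21.off = "qr"  [terminal]
37. n18.off = 27  [27]
38. n18.idx = true  [B.tag > -1]
39. n23.off = "uv"  [terminal]
40. n22.mk = 10  [len(d.off) + 8]
41. n22.key = false  [false]
42. n22.cnt = -4  [len(d.off) - 6]
43. n13.sig = false  [false]
44. n24.pre = true  [terminal]
45. n11.off = 23  [B.tag + 11]
46. n11.idx = false  [B.tag > 12]
47. n1.off = -9  [g.off * -1 + 1]
48. n1.idx = true  [B₂.idx == false]
49. n25.off = 1  [terminal]
50. n0.mk = -2  [g.off + B.off + 6]
51. n0.key = false  [not B.idx]
52. n0.cnt = 22  [B.off * 2 + 40]

true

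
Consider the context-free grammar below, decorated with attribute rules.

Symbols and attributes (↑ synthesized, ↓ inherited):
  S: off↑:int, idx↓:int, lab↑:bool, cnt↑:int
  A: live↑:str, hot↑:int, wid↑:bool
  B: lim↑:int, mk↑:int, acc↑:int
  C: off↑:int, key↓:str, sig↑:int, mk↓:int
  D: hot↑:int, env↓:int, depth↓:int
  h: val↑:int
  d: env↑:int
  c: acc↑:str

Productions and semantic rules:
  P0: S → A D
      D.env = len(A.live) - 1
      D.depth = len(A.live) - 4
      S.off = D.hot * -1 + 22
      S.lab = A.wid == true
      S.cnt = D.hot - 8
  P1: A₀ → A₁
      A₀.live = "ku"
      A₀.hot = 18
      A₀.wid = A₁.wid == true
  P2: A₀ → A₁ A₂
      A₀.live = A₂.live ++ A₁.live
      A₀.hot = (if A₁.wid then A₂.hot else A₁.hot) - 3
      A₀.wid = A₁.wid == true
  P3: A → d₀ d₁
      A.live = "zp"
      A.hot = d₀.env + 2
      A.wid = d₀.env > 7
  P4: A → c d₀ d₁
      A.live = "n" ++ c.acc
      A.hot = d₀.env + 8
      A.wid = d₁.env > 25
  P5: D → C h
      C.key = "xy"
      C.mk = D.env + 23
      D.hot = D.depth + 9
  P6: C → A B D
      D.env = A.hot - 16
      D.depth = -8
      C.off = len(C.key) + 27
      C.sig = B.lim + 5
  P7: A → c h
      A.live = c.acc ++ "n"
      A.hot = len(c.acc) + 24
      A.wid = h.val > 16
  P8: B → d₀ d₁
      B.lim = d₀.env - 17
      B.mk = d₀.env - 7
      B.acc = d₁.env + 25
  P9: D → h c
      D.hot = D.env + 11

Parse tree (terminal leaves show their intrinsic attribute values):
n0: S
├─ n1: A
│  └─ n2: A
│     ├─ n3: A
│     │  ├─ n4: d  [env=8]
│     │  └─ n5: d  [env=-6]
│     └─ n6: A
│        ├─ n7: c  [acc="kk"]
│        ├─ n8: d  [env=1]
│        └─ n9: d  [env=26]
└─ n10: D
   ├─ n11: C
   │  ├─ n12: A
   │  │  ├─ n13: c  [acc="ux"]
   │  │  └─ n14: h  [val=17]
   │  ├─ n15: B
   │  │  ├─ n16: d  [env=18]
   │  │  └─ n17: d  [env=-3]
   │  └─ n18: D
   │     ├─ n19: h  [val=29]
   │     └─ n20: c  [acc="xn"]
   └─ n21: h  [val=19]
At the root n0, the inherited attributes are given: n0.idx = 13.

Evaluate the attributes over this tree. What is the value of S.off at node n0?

1. n0.idx = 13  [given at root]
2. n4.env = 8  [terminal]
3. n5.env = -6  [terminal]
4. n3.live = "zp"  ["zp"]
5. n3.hot = 10  [d₀.env + 2]
6. n3.wid = true  [d₀.env > 7]
7. n7.acc = "kk"  [terminal]
8. n8.env = 1  [terminal]
9. n9.env = 26  [terminal]
10. n6.live = "nkk"  ["n" ++ c.acc]
11. n6.hot = 9  [d₀.env + 8]
12. n6.wid = true  [d₁.env > 25]
13. n2.live = "nkkzp"  [A₂.live ++ A₁.live]
14. n2.hot = 6  [(if A₁.wid then A₂.hot else A₁.hot) - 3]
15. n2.wid = true  [A₁.wid == true]
16. n1.live = "ku"  ["ku"]
17. n1.hot = 18  [18]
18. n1.wid = true  [A₁.wid == true]
19. n10.env = 1  [len(A.live) - 1]
20. n10.depth = -2  [len(A.live) - 4]
21. n11.key = "xy"  ["xy"]
22. n11.mk = 24  [D.env + 23]
23. n13.acc = "ux"  [terminal]
24. n14.val = 17  [terminal]
25. n12.live = "uxn"  [c.acc ++ "n"]
26. n12.hot = 26  [len(c.acc) + 24]
27. n12.wid = true  [h.val > 16]
28. n16.env = 18  [terminal]
29. n17.env = -3  [terminal]
30. n15.lim = 1  [d₀.env - 17]
31. n15.mk = 11  [d₀.env - 7]
32. n15.acc = 22  [d₁.env + 25]
33. n18.env = 10  [A.hot - 16]
34. n18.depth = -8  [-8]
35. n19.val = 29  [terminal]
36. n20.acc = "xn"  [terminal]
37. n18.hot = 21  [D.env + 11]
38. n11.off = 29  [len(C.key) + 27]
39. n11.sig = 6  [B.lim + 5]
40. n21.val = 19  [terminal]
41. n10.hot = 7  [D.depth + 9]
42. n0.off = 15  [D.hot * -1 + 22]
43. n0.lab = true  [A.wid == true]
44. n0.cnt = -1  [D.hot - 8]

15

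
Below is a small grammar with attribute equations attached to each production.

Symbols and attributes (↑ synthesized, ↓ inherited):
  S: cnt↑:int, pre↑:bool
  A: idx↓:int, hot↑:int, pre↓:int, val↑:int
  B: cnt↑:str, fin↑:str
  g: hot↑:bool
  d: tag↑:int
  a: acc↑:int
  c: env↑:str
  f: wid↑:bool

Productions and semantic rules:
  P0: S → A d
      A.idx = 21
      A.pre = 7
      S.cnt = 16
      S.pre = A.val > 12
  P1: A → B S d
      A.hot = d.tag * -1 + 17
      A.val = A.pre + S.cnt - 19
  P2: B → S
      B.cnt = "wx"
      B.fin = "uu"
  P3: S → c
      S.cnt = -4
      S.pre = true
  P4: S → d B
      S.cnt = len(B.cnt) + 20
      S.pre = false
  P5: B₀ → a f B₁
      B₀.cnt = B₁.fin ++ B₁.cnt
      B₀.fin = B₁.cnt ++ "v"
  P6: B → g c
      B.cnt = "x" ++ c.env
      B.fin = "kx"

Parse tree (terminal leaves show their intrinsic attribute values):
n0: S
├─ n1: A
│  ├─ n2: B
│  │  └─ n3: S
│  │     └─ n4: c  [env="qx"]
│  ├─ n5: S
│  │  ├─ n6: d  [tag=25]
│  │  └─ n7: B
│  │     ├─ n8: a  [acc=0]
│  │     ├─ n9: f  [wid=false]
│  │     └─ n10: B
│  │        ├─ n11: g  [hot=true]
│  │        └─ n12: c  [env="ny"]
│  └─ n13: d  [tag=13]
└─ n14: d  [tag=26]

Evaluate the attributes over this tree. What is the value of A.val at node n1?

13

1. n1.idx = 21  [21]
2. n1.pre = 7  [7]
3. n4.env = "qx"  [terminal]
4. n3.cnt = -4  [-4]
5. n3.pre = true  [true]
6. n2.cnt = "wx"  ["wx"]
7. n2.fin = "uu"  ["uu"]
8. n6.tag = 25  [terminal]
9. n8.acc = 0  [terminal]
10. n9.wid = false  [terminal]
11. n11.hot = true  [terminal]
12. n12.env = "ny"  [terminal]
13. n10.cnt = "xny"  ["x" ++ c.env]
14. n10.fin = "kx"  ["kx"]
15. n7.cnt = "kxxny"  [B₁.fin ++ B₁.cnt]
16. n7.fin = "xnyv"  [B₁.cnt ++ "v"]
17. n5.cnt = 25  [len(B.cnt) + 20]
18. n5.pre = false  [false]
19. n13.tag = 13  [terminal]
20. n1.hot = 4  [d.tag * -1 + 17]
21. n1.val = 13  [A.pre + S.cnt - 19]
22. n14.tag = 26  [terminal]
23. n0.cnt = 16  [16]
24. n0.pre = true  [A.val > 12]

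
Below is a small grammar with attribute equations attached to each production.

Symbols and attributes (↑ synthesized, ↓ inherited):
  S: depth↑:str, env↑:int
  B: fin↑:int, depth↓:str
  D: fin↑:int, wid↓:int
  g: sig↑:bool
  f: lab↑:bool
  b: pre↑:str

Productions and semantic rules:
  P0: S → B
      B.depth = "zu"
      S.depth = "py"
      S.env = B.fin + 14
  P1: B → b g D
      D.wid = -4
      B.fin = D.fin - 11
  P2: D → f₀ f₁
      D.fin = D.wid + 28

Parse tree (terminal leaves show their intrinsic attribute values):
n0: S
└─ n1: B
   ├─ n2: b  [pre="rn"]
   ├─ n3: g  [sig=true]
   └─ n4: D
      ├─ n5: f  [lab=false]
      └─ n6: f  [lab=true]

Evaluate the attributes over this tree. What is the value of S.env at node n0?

1. n1.depth = "zu"  ["zu"]
2. n2.pre = "rn"  [terminal]
3. n3.sig = true  [terminal]
4. n4.wid = -4  [-4]
5. n5.lab = false  [terminal]
6. n6.lab = true  [terminal]
7. n4.fin = 24  [D.wid + 28]
8. n1.fin = 13  [D.fin - 11]
9. n0.depth = "py"  ["py"]
10. n0.env = 27  [B.fin + 14]

27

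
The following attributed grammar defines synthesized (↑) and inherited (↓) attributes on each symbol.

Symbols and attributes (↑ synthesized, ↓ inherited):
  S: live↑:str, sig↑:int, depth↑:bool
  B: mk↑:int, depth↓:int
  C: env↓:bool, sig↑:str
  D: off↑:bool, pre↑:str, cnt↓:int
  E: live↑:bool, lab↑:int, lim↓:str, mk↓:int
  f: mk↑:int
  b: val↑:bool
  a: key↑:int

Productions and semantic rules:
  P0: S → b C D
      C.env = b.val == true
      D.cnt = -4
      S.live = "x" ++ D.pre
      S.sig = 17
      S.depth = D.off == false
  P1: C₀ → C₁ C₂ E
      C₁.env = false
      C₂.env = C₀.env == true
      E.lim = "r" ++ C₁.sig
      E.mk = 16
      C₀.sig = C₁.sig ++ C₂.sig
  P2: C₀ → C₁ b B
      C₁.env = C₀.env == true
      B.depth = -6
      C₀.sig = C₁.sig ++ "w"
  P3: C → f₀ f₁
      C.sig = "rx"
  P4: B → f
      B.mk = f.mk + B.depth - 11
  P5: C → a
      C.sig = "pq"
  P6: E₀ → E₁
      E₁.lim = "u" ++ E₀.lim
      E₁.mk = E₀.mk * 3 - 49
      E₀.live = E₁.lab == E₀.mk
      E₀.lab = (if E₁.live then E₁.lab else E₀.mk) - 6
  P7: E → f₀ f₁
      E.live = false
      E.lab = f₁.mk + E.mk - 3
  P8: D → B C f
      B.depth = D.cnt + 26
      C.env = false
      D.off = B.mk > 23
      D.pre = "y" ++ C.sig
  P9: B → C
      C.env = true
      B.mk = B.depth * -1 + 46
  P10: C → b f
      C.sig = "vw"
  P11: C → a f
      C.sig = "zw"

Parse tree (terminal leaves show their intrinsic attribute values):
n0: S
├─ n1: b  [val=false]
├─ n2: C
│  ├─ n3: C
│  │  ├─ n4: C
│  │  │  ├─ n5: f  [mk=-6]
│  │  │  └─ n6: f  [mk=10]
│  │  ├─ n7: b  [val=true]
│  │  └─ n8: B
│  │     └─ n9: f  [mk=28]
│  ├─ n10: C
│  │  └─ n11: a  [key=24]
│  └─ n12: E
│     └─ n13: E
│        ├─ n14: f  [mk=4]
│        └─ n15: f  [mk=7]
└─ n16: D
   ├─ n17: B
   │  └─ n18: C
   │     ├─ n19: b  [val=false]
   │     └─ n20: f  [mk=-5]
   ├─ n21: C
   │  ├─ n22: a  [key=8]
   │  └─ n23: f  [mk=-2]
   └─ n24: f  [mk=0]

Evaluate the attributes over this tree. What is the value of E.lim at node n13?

"urrxw"

1. n1.val = false  [terminal]
2. n2.env = false  [b.val == true]
3. n3.env = false  [false]
4. n4.env = false  [C₀.env == true]
5. n5.mk = -6  [terminal]
6. n6.mk = 10  [terminal]
7. n4.sig = "rx"  ["rx"]
8. n7.val = true  [terminal]
9. n8.depth = -6  [-6]
10. n9.mk = 28  [terminal]
11. n8.mk = 11  [f.mk + B.depth - 11]
12. n3.sig = "rxw"  [C₁.sig ++ "w"]
13. n10.env = false  [C₀.env == true]
14. n11.key = 24  [terminal]
15. n10.sig = "pq"  ["pq"]
16. n12.lim = "rrxw"  ["r" ++ C₁.sig]
17. n12.mk = 16  [16]
18. n13.lim = "urrxw"  ["u" ++ E₀.lim]
19. n13.mk = -1  [E₀.mk * 3 - 49]
20. n14.mk = 4  [terminal]
21. n15.mk = 7  [terminal]
22. n13.live = false  [false]
23. n13.lab = 3  [f₁.mk + E.mk - 3]
24. n12.live = false  [E₁.lab == E₀.mk]
25. n12.lab = 10  [(if E₁.live then E₁.lab else E₀.mk) - 6]
26. n2.sig = "rxwpq"  [C₁.sig ++ C₂.sig]
27. n16.cnt = -4  [-4]
28. n17.depth = 22  [D.cnt + 26]
29. n18.env = true  [true]
30. n19.val = false  [terminal]
31. n20.mk = -5  [terminal]
32. n18.sig = "vw"  ["vw"]
33. n17.mk = 24  [B.depth * -1 + 46]
34. n21.env = false  [false]
35. n22.key = 8  [terminal]
36. n23.mk = -2  [terminal]
37. n21.sig = "zw"  ["zw"]
38. n24.mk = 0  [terminal]
39. n16.off = true  [B.mk > 23]
40. n16.pre = "yzw"  ["y" ++ C.sig]
41. n0.live = "xyzw"  ["x" ++ D.pre]
42. n0.sig = 17  [17]
43. n0.depth = false  [D.off == false]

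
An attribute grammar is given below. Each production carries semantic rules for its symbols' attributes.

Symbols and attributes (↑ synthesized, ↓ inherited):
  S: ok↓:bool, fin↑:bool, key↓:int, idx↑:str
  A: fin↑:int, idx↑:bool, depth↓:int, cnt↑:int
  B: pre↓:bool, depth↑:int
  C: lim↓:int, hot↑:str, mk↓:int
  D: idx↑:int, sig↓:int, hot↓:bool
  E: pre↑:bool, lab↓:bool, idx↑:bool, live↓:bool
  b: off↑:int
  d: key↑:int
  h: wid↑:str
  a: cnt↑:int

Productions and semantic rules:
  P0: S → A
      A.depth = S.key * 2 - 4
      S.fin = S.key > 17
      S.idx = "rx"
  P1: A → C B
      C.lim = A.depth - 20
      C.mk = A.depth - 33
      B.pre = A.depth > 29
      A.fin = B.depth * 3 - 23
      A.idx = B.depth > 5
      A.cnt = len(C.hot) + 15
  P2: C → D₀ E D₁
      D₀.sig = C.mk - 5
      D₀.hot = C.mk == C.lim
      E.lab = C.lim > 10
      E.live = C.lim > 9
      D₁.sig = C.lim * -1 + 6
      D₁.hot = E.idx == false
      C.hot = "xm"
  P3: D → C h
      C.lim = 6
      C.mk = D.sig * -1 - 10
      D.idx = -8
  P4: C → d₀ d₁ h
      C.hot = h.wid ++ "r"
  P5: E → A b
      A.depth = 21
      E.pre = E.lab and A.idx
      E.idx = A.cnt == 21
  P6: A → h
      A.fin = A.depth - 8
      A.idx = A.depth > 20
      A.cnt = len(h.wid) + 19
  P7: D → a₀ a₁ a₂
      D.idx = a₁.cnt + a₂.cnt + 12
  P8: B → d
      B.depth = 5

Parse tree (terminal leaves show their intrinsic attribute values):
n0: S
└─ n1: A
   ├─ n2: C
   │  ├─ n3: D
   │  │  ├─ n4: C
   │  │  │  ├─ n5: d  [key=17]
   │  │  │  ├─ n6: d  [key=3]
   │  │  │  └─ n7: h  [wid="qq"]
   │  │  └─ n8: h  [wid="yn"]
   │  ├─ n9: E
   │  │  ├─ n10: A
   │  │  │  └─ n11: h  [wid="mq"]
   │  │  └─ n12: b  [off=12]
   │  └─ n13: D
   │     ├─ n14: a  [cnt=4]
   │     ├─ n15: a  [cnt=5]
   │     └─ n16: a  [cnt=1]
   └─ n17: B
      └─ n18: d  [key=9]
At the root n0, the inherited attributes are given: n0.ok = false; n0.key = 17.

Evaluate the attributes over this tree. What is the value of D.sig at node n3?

-8

1. n0.ok = false  [given at root]
2. n0.key = 17  [given at root]
3. n1.depth = 30  [S.key * 2 - 4]
4. n2.lim = 10  [A.depth - 20]
5. n2.mk = -3  [A.depth - 33]
6. n3.sig = -8  [C.mk - 5]
7. n3.hot = false  [C.mk == C.lim]
8. n4.lim = 6  [6]
9. n4.mk = -2  [D.sig * -1 - 10]
10. n5.key = 17  [terminal]
11. n6.key = 3  [terminal]
12. n7.wid = "qq"  [terminal]
13. n4.hot = "qqr"  [h.wid ++ "r"]
14. n8.wid = "yn"  [terminal]
15. n3.idx = -8  [-8]
16. n9.lab = false  [C.lim > 10]
17. n9.live = true  [C.lim > 9]
18. n10.depth = 21  [21]
19. n11.wid = "mq"  [terminal]
20. n10.fin = 13  [A.depth - 8]
21. n10.idx = true  [A.depth > 20]
22. n10.cnt = 21  [len(h.wid) + 19]
23. n12.off = 12  [terminal]
24. n9.pre = false  [E.lab and A.idx]
25. n9.idx = true  [A.cnt == 21]
26. n13.sig = -4  [C.lim * -1 + 6]
27. n13.hot = false  [E.idx == false]
28. n14.cnt = 4  [terminal]
29. n15.cnt = 5  [terminal]
30. n16.cnt = 1  [terminal]
31. n13.idx = 18  [a₁.cnt + a₂.cnt + 12]
32. n2.hot = "xm"  ["xm"]
33. n17.pre = true  [A.depth > 29]
34. n18.key = 9  [terminal]
35. n17.depth = 5  [5]
36. n1.fin = -8  [B.depth * 3 - 23]
37. n1.idx = false  [B.depth > 5]
38. n1.cnt = 17  [len(C.hot) + 15]
39. n0.fin = false  [S.key > 17]
40. n0.idx = "rx"  ["rx"]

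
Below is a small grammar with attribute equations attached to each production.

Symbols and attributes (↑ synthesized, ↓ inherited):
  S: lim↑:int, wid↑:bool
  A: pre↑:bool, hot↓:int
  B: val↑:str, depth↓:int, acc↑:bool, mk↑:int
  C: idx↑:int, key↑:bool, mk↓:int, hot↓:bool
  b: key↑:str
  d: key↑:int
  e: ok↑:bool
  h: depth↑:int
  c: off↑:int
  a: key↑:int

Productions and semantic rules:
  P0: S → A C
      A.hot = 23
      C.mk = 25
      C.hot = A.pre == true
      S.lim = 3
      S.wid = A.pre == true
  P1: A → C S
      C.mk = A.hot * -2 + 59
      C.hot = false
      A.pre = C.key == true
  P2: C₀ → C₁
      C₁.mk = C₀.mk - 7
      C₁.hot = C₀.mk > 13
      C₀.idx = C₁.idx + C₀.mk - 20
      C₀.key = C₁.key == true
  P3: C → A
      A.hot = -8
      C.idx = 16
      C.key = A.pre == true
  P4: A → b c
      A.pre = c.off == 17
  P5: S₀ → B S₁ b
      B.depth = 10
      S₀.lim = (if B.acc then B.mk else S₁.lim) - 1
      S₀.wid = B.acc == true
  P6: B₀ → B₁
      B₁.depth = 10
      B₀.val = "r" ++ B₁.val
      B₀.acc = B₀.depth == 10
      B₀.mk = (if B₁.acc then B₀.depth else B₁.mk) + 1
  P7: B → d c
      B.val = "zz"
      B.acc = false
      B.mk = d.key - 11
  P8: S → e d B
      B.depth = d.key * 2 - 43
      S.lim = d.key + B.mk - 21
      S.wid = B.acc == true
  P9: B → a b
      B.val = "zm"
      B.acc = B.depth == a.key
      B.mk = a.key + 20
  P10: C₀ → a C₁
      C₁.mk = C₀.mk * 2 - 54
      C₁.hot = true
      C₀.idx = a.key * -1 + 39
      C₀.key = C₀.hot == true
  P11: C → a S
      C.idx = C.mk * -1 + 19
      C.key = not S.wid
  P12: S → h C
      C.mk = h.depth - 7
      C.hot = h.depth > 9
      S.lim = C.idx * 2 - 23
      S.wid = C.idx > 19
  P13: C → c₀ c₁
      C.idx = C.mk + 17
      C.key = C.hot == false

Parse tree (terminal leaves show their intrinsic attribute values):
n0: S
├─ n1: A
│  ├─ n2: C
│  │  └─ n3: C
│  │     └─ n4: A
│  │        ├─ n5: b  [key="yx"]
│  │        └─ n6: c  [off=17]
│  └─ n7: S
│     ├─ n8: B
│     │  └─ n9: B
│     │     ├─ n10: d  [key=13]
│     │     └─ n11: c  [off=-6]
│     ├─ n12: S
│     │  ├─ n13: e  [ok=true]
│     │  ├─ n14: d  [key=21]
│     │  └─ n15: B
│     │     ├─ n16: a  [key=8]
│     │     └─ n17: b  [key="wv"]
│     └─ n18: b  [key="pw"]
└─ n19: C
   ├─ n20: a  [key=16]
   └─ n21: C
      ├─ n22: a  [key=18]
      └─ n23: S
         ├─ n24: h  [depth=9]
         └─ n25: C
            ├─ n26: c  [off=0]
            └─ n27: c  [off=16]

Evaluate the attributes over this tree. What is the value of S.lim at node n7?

1. n1.hot = 23  [23]
2. n2.mk = 13  [A.hot * -2 + 59]
3. n2.hot = false  [false]
4. n3.mk = 6  [C₀.mk - 7]
5. n3.hot = false  [C₀.mk > 13]
6. n4.hot = -8  [-8]
7. n5.key = "yx"  [terminal]
8. n6.off = 17  [terminal]
9. n4.pre = true  [c.off == 17]
10. n3.idx = 16  [16]
11. n3.key = true  [A.pre == true]
12. n2.idx = 9  [C₁.idx + C₀.mk - 20]
13. n2.key = true  [C₁.key == true]
14. n8.depth = 10  [10]
15. n9.depth = 10  [10]
16. n10.key = 13  [terminal]
17. n11.off = -6  [terminal]
18. n9.val = "zz"  ["zz"]
19. n9.acc = false  [false]
20. n9.mk = 2  [d.key - 11]
21. n8.val = "rzz"  ["r" ++ B₁.val]
22. n8.acc = true  [B₀.depth == 10]
23. n8.mk = 3  [(if B₁.acc then B₀.depth else B₁.mk) + 1]
24. n13.ok = true  [terminal]
25. n14.key = 21  [terminal]
26. n15.depth = -1  [d.key * 2 - 43]
27. n16.key = 8  [terminal]
28. n17.key = "wv"  [terminal]
29. n15.val = "zm"  ["zm"]
30. n15.acc = false  [B.depth == a.key]
31. n15.mk = 28  [a.key + 20]
32. n12.lim = 28  [d.key + B.mk - 21]
33. n12.wid = false  [B.acc == true]
34. n18.key = "pw"  [terminal]
35. n7.lim = 2  [(if B.acc then B.mk else S₁.lim) - 1]
36. n7.wid = true  [B.acc == true]
37. n1.pre = true  [C.key == true]
38. n19.mk = 25  [25]
39. n19.hot = true  [A.pre == true]
40. n20.key = 16  [terminal]
41. n21.mk = -4  [C₀.mk * 2 - 54]
42. n21.hot = true  [true]
43. n22.key = 18  [terminal]
44. n24.depth = 9  [terminal]
45. n25.mk = 2  [h.depth - 7]
46. n25.hot = false  [h.depth > 9]
47. n26.off = 0  [terminal]
48. n27.off = 16  [terminal]
49. n25.idx = 19  [C.mk + 17]
50. n25.key = true  [C.hot == false]
51. n23.lim = 15  [C.idx * 2 - 23]
52. n23.wid = false  [C.idx > 19]
53. n21.idx = 23  [C.mk * -1 + 19]
54. n21.key = true  [not S.wid]
55. n19.idx = 23  [a.key * -1 + 39]
56. n19.key = true  [C₀.hot == true]
57. n0.lim = 3  [3]
58. n0.wid = true  [A.pre == true]

2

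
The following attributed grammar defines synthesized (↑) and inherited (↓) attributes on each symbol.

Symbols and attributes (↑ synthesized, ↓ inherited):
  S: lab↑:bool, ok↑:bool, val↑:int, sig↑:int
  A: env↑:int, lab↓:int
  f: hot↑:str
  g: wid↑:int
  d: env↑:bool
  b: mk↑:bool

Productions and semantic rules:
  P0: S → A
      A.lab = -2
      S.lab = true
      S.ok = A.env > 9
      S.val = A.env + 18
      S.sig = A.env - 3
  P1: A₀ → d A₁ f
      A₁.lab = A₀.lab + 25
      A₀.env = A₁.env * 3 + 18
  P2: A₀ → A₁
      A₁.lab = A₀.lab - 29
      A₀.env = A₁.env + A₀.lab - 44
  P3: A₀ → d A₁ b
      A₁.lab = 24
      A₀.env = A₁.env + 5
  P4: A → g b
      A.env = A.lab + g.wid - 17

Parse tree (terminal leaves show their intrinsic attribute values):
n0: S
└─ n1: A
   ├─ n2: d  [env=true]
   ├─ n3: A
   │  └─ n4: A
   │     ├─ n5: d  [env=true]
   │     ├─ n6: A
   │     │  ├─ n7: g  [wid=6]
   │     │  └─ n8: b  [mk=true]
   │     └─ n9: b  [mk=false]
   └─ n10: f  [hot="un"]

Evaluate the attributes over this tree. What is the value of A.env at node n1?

1. n1.lab = -2  [-2]
2. n2.env = true  [terminal]
3. n3.lab = 23  [A₀.lab + 25]
4. n4.lab = -6  [A₀.lab - 29]
5. n5.env = true  [terminal]
6. n6.lab = 24  [24]
7. n7.wid = 6  [terminal]
8. n8.mk = true  [terminal]
9. n6.env = 13  [A.lab + g.wid - 17]
10. n9.mk = false  [terminal]
11. n4.env = 18  [A₁.env + 5]
12. n3.env = -3  [A₁.env + A₀.lab - 44]
13. n10.hot = "un"  [terminal]
14. n1.env = 9  [A₁.env * 3 + 18]
15. n0.lab = true  [true]
16. n0.ok = false  [A.env > 9]
17. n0.val = 27  [A.env + 18]
18. n0.sig = 6  [A.env - 3]

9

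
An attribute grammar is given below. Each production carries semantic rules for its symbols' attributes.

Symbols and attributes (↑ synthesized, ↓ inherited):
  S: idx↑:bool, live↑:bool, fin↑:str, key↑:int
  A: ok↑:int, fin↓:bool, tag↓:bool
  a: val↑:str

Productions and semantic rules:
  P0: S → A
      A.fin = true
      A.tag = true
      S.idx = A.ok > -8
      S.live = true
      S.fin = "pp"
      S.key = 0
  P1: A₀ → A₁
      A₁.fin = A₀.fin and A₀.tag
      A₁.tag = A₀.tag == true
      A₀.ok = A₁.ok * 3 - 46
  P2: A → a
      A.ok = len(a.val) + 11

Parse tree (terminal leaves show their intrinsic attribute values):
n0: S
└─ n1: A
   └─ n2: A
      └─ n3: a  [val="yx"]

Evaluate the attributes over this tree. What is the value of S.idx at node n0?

1. n1.fin = true  [true]
2. n1.tag = true  [true]
3. n2.fin = true  [A₀.fin and A₀.tag]
4. n2.tag = true  [A₀.tag == true]
5. n3.val = "yx"  [terminal]
6. n2.ok = 13  [len(a.val) + 11]
7. n1.ok = -7  [A₁.ok * 3 - 46]
8. n0.idx = true  [A.ok > -8]
9. n0.live = true  [true]
10. n0.fin = "pp"  ["pp"]
11. n0.key = 0  [0]

true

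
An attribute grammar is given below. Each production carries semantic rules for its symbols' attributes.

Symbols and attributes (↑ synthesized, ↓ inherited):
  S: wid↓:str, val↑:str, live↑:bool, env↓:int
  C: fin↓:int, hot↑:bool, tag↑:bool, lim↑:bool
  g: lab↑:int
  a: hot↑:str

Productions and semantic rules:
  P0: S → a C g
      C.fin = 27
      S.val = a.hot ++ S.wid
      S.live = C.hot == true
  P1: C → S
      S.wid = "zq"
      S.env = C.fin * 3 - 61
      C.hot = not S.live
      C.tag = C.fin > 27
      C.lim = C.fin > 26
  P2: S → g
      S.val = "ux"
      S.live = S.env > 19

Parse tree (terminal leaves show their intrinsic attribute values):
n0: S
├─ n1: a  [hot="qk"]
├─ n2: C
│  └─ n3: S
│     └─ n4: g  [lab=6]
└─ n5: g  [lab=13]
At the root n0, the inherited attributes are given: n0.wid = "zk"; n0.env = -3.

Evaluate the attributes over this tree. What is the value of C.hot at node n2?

1. n0.wid = "zk"  [given at root]
2. n0.env = -3  [given at root]
3. n1.hot = "qk"  [terminal]
4. n2.fin = 27  [27]
5. n3.wid = "zq"  ["zq"]
6. n3.env = 20  [C.fin * 3 - 61]
7. n4.lab = 6  [terminal]
8. n3.val = "ux"  ["ux"]
9. n3.live = true  [S.env > 19]
10. n2.hot = false  [not S.live]
11. n2.tag = false  [C.fin > 27]
12. n2.lim = true  [C.fin > 26]
13. n5.lab = 13  [terminal]
14. n0.val = "qkzk"  [a.hot ++ S.wid]
15. n0.live = false  [C.hot == true]

false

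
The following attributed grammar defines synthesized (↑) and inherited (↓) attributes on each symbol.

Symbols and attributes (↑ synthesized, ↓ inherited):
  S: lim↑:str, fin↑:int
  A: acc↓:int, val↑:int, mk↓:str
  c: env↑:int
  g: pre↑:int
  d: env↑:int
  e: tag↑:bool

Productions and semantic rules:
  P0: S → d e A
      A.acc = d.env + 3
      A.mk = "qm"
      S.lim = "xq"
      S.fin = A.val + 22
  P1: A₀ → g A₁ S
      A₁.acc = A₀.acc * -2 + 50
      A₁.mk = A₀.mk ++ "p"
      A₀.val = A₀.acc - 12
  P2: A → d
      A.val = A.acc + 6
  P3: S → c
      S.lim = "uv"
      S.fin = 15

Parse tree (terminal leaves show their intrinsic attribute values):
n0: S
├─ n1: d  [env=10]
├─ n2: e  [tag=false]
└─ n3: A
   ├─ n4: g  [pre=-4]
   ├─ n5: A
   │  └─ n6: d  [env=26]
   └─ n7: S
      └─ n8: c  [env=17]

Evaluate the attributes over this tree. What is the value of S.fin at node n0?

1. n1.env = 10  [terminal]
2. n2.tag = false  [terminal]
3. n3.acc = 13  [d.env + 3]
4. n3.mk = "qm"  ["qm"]
5. n4.pre = -4  [terminal]
6. n5.acc = 24  [A₀.acc * -2 + 50]
7. n5.mk = "qmp"  [A₀.mk ++ "p"]
8. n6.env = 26  [terminal]
9. n5.val = 30  [A.acc + 6]
10. n8.env = 17  [terminal]
11. n7.lim = "uv"  ["uv"]
12. n7.fin = 15  [15]
13. n3.val = 1  [A₀.acc - 12]
14. n0.lim = "xq"  ["xq"]
15. n0.fin = 23  [A.val + 22]

23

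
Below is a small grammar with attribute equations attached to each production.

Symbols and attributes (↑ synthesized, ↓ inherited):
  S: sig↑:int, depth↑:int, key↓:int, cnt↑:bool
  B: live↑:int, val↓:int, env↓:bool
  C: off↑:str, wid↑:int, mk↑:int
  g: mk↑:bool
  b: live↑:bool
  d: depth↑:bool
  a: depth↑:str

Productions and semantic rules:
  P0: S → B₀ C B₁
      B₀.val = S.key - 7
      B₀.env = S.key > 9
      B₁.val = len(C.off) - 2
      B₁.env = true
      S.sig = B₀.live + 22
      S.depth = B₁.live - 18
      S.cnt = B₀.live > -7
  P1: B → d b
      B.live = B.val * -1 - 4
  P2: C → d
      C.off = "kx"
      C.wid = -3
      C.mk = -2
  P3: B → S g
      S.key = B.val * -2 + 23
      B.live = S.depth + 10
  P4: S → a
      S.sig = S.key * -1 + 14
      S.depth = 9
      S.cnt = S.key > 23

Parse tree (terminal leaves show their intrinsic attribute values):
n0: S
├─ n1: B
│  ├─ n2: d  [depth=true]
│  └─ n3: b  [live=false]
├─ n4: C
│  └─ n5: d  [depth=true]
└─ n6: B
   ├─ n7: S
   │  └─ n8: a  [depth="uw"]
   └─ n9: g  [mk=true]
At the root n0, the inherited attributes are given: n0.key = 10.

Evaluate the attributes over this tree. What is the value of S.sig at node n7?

1. n0.key = 10  [given at root]
2. n1.val = 3  [S.key - 7]
3. n1.env = true  [S.key > 9]
4. n2.depth = true  [terminal]
5. n3.live = false  [terminal]
6. n1.live = -7  [B.val * -1 - 4]
7. n5.depth = true  [terminal]
8. n4.off = "kx"  ["kx"]
9. n4.wid = -3  [-3]
10. n4.mk = -2  [-2]
11. n6.val = 0  [len(C.off) - 2]
12. n6.env = true  [true]
13. n7.key = 23  [B.val * -2 + 23]
14. n8.depth = "uw"  [terminal]
15. n7.sig = -9  [S.key * -1 + 14]
16. n7.depth = 9  [9]
17. n7.cnt = false  [S.key > 23]
18. n9.mk = true  [terminal]
19. n6.live = 19  [S.depth + 10]
20. n0.sig = 15  [B₀.live + 22]
21. n0.depth = 1  [B₁.live - 18]
22. n0.cnt = false  [B₀.live > -7]

-9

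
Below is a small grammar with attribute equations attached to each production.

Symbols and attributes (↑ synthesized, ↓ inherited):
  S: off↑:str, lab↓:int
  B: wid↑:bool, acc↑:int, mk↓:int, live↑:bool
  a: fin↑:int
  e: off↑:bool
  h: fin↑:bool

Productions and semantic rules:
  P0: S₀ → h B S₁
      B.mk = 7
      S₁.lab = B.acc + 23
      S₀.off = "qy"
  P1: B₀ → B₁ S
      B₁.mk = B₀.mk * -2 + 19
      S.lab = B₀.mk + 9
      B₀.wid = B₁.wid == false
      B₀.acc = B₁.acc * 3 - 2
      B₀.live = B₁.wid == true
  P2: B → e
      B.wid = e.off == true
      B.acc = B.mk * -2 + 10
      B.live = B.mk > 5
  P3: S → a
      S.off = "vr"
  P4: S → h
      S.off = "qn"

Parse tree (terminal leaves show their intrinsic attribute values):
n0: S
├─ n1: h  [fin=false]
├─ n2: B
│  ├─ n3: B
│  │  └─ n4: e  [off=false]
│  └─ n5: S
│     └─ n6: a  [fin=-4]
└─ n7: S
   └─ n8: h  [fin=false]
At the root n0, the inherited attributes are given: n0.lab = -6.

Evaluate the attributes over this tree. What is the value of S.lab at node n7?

1. n0.lab = -6  [given at root]
2. n1.fin = false  [terminal]
3. n2.mk = 7  [7]
4. n3.mk = 5  [B₀.mk * -2 + 19]
5. n4.off = false  [terminal]
6. n3.wid = false  [e.off == true]
7. n3.acc = 0  [B.mk * -2 + 10]
8. n3.live = false  [B.mk > 5]
9. n5.lab = 16  [B₀.mk + 9]
10. n6.fin = -4  [terminal]
11. n5.off = "vr"  ["vr"]
12. n2.wid = true  [B₁.wid == false]
13. n2.acc = -2  [B₁.acc * 3 - 2]
14. n2.live = false  [B₁.wid == true]
15. n7.lab = 21  [B.acc + 23]
16. n8.fin = false  [terminal]
17. n7.off = "qn"  ["qn"]
18. n0.off = "qy"  ["qy"]

21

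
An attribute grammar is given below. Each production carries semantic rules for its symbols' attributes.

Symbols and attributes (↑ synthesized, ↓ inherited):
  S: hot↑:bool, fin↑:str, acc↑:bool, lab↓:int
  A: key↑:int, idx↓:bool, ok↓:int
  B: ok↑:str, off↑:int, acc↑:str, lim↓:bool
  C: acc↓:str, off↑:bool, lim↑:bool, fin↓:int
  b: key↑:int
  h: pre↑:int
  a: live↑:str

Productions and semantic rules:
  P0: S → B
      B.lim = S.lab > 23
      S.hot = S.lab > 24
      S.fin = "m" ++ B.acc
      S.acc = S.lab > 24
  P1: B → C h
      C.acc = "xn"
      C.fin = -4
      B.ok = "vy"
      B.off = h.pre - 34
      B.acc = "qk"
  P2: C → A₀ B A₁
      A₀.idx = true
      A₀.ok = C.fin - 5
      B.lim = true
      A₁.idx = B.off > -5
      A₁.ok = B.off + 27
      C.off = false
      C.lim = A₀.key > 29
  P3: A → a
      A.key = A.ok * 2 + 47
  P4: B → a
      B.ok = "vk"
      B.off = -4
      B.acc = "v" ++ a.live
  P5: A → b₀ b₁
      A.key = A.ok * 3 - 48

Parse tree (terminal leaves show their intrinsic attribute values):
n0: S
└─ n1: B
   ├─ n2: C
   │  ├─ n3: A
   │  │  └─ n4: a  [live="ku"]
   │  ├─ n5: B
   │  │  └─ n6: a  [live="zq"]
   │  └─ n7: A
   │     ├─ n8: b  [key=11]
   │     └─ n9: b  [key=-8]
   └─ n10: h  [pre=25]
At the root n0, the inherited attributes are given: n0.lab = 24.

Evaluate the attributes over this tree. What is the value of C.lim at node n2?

false

1. n0.lab = 24  [given at root]
2. n1.lim = true  [S.lab > 23]
3. n2.acc = "xn"  ["xn"]
4. n2.fin = -4  [-4]
5. n3.idx = true  [true]
6. n3.ok = -9  [C.fin - 5]
7. n4.live = "ku"  [terminal]
8. n3.key = 29  [A.ok * 2 + 47]
9. n5.lim = true  [true]
10. n6.live = "zq"  [terminal]
11. n5.ok = "vk"  ["vk"]
12. n5.off = -4  [-4]
13. n5.acc = "vzq"  ["v" ++ a.live]
14. n7.idx = true  [B.off > -5]
15. n7.ok = 23  [B.off + 27]
16. n8.key = 11  [terminal]
17. n9.key = -8  [terminal]
18. n7.key = 21  [A.ok * 3 - 48]
19. n2.off = false  [false]
20. n2.lim = false  [A₀.key > 29]
21. n10.pre = 25  [terminal]
22. n1.ok = "vy"  ["vy"]
23. n1.off = -9  [h.pre - 34]
24. n1.acc = "qk"  ["qk"]
25. n0.hot = false  [S.lab > 24]
26. n0.fin = "mqk"  ["m" ++ B.acc]
27. n0.acc = false  [S.lab > 24]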